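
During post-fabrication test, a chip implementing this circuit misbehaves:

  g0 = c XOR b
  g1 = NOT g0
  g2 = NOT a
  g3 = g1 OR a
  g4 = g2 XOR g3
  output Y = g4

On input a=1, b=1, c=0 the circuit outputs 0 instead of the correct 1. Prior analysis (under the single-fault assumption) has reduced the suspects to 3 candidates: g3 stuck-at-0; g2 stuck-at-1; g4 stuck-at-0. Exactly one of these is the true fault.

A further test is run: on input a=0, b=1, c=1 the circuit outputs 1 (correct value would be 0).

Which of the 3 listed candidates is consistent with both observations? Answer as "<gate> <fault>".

Evaluate each candidate on input a=0, b=1, c=1:
  g3 stuck-at-0: g0=0, g1=1, g2=1, g3=0 [stuck-at-0], g4=1 → 1 — matches
  g2 stuck-at-1: g0=0, g1=1, g2=1 [stuck-at-1], g3=1, g4=0 → 0 — eliminated
  g4 stuck-at-0: g0=0, g1=1, g2=1, g3=1, g4=0 [stuck-at-0] → 0 — eliminated
Only g3 stuck-at-0 reproduces the observed 1.

g3 stuck-at-0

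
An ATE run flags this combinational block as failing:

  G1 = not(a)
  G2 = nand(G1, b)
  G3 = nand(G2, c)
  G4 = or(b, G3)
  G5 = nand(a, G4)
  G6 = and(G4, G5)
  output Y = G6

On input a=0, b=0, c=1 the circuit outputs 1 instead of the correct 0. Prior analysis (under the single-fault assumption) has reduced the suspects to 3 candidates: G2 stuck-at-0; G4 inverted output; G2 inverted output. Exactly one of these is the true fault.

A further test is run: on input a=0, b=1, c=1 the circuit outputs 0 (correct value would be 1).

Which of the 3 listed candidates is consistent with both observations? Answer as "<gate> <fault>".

G4 inverted output

Evaluate each candidate on input a=0, b=1, c=1:
  G2 stuck-at-0: G1=1, G2=0 [stuck-at-0], G3=1, G4=1, G5=1, G6=1 → 1 — eliminated
  G4 inverted output: G1=1, G2=0, G3=1, G4=0 [inverted output], G5=1, G6=0 → 0 — matches
  G2 inverted output: G1=1, G2=1 [inverted output], G3=0, G4=1, G5=1, G6=1 → 1 — eliminated
Only G4 inverted output reproduces the observed 0.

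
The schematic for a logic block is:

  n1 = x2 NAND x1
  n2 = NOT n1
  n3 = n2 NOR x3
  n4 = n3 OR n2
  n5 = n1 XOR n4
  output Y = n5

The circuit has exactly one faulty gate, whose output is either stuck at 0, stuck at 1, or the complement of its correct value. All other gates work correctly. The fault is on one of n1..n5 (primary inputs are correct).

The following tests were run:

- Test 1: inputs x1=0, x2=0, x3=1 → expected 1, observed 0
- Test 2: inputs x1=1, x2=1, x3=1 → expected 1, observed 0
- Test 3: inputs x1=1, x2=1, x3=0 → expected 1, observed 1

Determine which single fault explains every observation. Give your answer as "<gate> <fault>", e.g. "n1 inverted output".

n2 inverted output

Fault-free values for test 1 (x1=0, x2=0, x3=1): n1=1, n2=0, n3=0, n4=0, n5=1, giving Y=1. Observed 0.
Test 1: faults giving observed 0 are {n2 stuck-at-1, n2 inverted output, n3 stuck-at-1, n3 inverted output, n4 stuck-at-1, n4 inverted output, n5 stuck-at-0, n5 inverted output}.
Test 2 (x1=1, x2=1, x3=1): fault-free n1=0, n2=1, n3=0, n4=1, n5=1 → 1; observed 0. Eliminates n2 stuck-at-1, n3 stuck-at-1, n3 inverted output, n4 stuck-at-1.
Test 3 (x1=1, x2=1, x3=0): fault-free n1=0, n2=1, n3=0, n4=1, n5=1 → 1; observed 1. Eliminates n4 inverted output, n5 stuck-at-0, n5 inverted output.
Only n2 inverted output is consistent with every test.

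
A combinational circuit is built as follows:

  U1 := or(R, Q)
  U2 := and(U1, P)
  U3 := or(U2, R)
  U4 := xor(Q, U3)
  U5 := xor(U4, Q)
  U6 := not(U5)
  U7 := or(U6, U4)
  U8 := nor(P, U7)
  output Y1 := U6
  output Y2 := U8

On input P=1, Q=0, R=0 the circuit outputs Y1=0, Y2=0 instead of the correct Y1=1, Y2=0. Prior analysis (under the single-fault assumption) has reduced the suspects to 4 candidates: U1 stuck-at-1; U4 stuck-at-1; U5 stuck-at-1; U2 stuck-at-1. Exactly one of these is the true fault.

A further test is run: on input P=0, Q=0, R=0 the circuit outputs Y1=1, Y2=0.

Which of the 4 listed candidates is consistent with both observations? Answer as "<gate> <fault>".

Evaluate each candidate on input P=0, Q=0, R=0:
  U1 stuck-at-1: U1=1 [stuck-at-1], U2=0, U3=0, U4=0, U5=0, U6=1, U7=1, U8=0 → Y1=1, Y2=0 — matches
  U4 stuck-at-1: U1=0, U2=0, U3=0, U4=1 [stuck-at-1], U5=1, U6=0, U7=1, U8=0 → Y1=0, Y2=0 — eliminated
  U5 stuck-at-1: U1=0, U2=0, U3=0, U4=0, U5=1 [stuck-at-1], U6=0, U7=0, U8=1 → Y1=0, Y2=1 — eliminated
  U2 stuck-at-1: U1=0, U2=1 [stuck-at-1], U3=1, U4=1, U5=1, U6=0, U7=1, U8=0 → Y1=0, Y2=0 — eliminated
Only U1 stuck-at-1 reproduces the observed Y1=1, Y2=0.

U1 stuck-at-1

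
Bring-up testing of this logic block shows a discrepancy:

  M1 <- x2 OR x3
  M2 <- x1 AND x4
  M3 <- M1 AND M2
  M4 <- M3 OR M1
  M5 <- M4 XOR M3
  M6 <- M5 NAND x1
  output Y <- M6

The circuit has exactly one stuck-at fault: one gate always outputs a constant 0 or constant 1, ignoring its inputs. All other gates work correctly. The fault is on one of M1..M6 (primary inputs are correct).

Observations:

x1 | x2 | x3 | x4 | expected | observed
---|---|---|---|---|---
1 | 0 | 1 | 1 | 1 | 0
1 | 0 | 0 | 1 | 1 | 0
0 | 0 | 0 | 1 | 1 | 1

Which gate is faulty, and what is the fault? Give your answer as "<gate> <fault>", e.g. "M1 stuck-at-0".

M5 stuck-at-1

Fault-free values for test 1 (x1=1, x2=0, x3=1, x4=1): M1=1, M2=1, M3=1, M4=1, M5=0, M6=1, giving Y=1. Observed 0.
Test 1: faults giving observed 0 are {M2 stuck-at-0, M3 stuck-at-0, M4 stuck-at-0, M5 stuck-at-1, M6 stuck-at-0}.
Test 2 (x1=1, x2=0, x3=0, x4=1): fault-free M1=0, M2=1, M3=0, M4=0, M5=0, M6=1 → 1; observed 0. Eliminates M2 stuck-at-0, M3 stuck-at-0, M4 stuck-at-0.
Test 3 (x1=0, x2=0, x3=0, x4=1): fault-free M1=0, M2=0, M3=0, M4=0, M5=0, M6=1 → 1; observed 1. Eliminates M6 stuck-at-0.
Only M5 stuck-at-1 is consistent with every test.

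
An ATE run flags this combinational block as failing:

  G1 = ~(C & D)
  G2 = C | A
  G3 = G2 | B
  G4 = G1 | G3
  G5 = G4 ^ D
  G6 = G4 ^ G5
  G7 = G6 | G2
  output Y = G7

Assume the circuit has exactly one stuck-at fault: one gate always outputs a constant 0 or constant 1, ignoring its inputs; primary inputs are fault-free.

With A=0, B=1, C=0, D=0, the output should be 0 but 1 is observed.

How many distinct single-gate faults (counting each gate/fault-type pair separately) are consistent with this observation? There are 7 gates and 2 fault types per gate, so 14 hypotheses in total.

4

Fault-free: G1=1, G2=0, G3=1, G4=1, G5=1, G6=0, G7=0 → 0. Observed 1.
  G1 stuck-at-0: output 0 ✗
  G1 stuck-at-1: output 0 ✗
  G2 stuck-at-0: output 0 ✗
  G2 stuck-at-1: output 1 ✓
  G3 stuck-at-0: output 0 ✗
  G3 stuck-at-1: output 0 ✗
  G4 stuck-at-0: output 0 ✗
  G4 stuck-at-1: output 0 ✗
  G5 stuck-at-0: output 1 ✓
  G5 stuck-at-1: output 0 ✗
  G6 stuck-at-0: output 0 ✗
  G6 stuck-at-1: output 1 ✓
  G7 stuck-at-0: output 0 ✗
  G7 stuck-at-1: output 1 ✓
Consistent faults: {G2 stuck-at-1, G5 stuck-at-0, G6 stuck-at-1, G7 stuck-at-1} — 4 in all.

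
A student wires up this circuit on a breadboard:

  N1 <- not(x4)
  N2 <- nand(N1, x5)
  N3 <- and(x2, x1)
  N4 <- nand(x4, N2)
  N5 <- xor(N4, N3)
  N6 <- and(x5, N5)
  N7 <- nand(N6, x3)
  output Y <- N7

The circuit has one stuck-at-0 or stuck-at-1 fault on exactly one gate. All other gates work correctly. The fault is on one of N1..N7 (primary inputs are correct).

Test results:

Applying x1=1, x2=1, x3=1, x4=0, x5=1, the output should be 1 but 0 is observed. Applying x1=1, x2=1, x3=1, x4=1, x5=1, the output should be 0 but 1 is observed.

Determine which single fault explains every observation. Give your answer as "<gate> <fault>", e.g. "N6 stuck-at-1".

N3 stuck-at-0

Fault-free values for test 1 (x1=1, x2=1, x3=1, x4=0, x5=1): N1=1, N2=0, N3=1, N4=1, N5=0, N6=0, N7=1, giving Y=1. Observed 0.
Test 1: faults giving observed 0 are {N3 stuck-at-0, N4 stuck-at-0, N5 stuck-at-1, N6 stuck-at-1, N7 stuck-at-0}.
Test 2 (x1=1, x2=1, x3=1, x4=1, x5=1): fault-free N1=0, N2=1, N3=1, N4=0, N5=1, N6=1, N7=0 → 0; observed 1. Eliminates N4 stuck-at-0, N5 stuck-at-1, N6 stuck-at-1, N7 stuck-at-0.
Only N3 stuck-at-0 is consistent with every test.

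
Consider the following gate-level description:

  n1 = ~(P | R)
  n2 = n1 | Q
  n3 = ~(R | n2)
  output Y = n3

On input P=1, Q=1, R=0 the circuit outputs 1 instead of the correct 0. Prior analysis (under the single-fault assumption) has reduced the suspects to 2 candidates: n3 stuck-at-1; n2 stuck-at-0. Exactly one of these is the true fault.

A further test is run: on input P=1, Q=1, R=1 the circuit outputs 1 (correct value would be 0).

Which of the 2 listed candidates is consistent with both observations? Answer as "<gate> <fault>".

n3 stuck-at-1

Evaluate each candidate on input P=1, Q=1, R=1:
  n3 stuck-at-1: n1=0, n2=1, n3=1 [stuck-at-1] → 1 — matches
  n2 stuck-at-0: n1=0, n2=0 [stuck-at-0], n3=0 → 0 — eliminated
Only n3 stuck-at-1 reproduces the observed 1.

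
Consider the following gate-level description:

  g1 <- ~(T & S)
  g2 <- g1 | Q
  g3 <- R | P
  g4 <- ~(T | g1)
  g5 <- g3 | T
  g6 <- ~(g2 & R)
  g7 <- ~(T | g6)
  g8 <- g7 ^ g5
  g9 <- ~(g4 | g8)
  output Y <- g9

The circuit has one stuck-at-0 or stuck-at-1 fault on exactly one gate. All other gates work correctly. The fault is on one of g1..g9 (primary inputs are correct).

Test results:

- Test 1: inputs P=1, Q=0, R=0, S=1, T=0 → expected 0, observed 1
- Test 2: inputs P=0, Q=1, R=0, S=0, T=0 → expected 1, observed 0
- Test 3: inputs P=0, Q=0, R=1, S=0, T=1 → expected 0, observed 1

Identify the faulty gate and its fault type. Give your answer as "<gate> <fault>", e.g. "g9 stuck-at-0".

Fault-free values for test 1 (P=1, Q=0, R=0, S=1, T=0): g1=1, g2=1, g3=1, g4=0, g5=1, g6=1, g7=0, g8=1, g9=0, giving Y=0. Observed 1.
Test 1: faults giving observed 1 are {g3 stuck-at-0, g5 stuck-at-0, g6 stuck-at-0, g7 stuck-at-1, g8 stuck-at-0, g9 stuck-at-1}.
Test 2 (P=0, Q=1, R=0, S=0, T=0): fault-free g1=1, g2=1, g3=0, g4=0, g5=0, g6=1, g7=0, g8=0, g9=1 → 1; observed 0. Eliminates g3 stuck-at-0, g5 stuck-at-0, g8 stuck-at-0, g9 stuck-at-1.
Test 3 (P=0, Q=0, R=1, S=0, T=1): fault-free g1=1, g2=1, g3=1, g4=0, g5=1, g6=0, g7=0, g8=1, g9=0 → 0; observed 1. Eliminates g6 stuck-at-0.
Only g7 stuck-at-1 is consistent with every test.

g7 stuck-at-1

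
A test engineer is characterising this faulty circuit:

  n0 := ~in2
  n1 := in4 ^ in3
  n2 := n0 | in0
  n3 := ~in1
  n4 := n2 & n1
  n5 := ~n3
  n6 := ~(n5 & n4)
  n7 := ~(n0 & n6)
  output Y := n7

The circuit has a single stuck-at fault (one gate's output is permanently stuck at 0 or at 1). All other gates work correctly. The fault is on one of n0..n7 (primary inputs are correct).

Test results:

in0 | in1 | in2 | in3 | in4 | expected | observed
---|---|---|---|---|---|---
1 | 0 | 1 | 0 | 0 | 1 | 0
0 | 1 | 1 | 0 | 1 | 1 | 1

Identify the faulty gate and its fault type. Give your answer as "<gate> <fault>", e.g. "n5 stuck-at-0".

Fault-free values for test 1 (in0=1, in1=0, in2=1, in3=0, in4=0): n0=0, n1=0, n2=1, n3=1, n4=0, n5=0, n6=1, n7=1, giving Y=1. Observed 0.
Test 1: faults giving observed 0 are {n0 stuck-at-1, n7 stuck-at-0}.
Test 2 (in0=0, in1=1, in2=1, in3=0, in4=1): fault-free n0=0, n1=1, n2=0, n3=0, n4=0, n5=1, n6=1, n7=1 → 1; observed 1. Eliminates n7 stuck-at-0.
Only n0 stuck-at-1 is consistent with every test.

n0 stuck-at-1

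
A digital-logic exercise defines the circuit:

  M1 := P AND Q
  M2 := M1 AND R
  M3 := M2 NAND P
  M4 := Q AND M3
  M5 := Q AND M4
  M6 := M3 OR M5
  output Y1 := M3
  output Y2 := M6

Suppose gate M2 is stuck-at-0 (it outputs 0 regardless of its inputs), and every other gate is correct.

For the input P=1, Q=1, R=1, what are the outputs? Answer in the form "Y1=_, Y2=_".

Y1=1, Y2=1

Propagate with M2 forced: M1=1, M2=0 [stuck-at-0], M3=1, M4=1, M5=1, M6=1.
So the outputs are Y1=1, Y2=1. (Without the fault they would be Y1=0, Y2=0.)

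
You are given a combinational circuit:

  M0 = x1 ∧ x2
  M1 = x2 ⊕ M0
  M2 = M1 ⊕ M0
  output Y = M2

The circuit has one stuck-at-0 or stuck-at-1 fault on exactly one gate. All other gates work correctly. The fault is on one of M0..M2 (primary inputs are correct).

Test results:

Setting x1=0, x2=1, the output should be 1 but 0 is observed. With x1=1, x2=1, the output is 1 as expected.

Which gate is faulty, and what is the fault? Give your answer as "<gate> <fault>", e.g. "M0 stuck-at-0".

Fault-free values for test 1 (x1=0, x2=1): M0=0, M1=1, M2=1, giving Y=1. Observed 0.
Test 1: faults giving observed 0 are {M1 stuck-at-0, M2 stuck-at-0}.
Test 2 (x1=1, x2=1): fault-free M0=1, M1=0, M2=1 → 1; observed 1. Eliminates M2 stuck-at-0.
Only M1 stuck-at-0 is consistent with every test.

M1 stuck-at-0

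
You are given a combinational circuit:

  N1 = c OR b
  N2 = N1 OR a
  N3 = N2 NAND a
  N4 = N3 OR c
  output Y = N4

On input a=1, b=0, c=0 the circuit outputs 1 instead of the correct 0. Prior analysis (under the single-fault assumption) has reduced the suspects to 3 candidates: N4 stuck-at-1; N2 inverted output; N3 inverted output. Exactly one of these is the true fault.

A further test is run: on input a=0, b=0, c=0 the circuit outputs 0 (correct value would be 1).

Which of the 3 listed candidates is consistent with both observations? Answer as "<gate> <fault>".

Evaluate each candidate on input a=0, b=0, c=0:
  N4 stuck-at-1: N1=0, N2=0, N3=1, N4=1 [stuck-at-1] → 1 — eliminated
  N2 inverted output: N1=0, N2=1 [inverted output], N3=1, N4=1 → 1 — eliminated
  N3 inverted output: N1=0, N2=0, N3=0 [inverted output], N4=0 → 0 — matches
Only N3 inverted output reproduces the observed 0.

N3 inverted output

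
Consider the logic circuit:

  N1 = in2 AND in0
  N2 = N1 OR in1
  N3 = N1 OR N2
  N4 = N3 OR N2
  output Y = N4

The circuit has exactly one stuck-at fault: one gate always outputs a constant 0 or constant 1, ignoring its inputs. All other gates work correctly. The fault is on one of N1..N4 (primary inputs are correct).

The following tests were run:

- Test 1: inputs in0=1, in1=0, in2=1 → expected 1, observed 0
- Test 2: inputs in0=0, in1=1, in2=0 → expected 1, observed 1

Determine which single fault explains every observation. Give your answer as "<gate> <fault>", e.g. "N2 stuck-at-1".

Fault-free values for test 1 (in0=1, in1=0, in2=1): N1=1, N2=1, N3=1, N4=1, giving Y=1. Observed 0.
Test 1: faults giving observed 0 are {N1 stuck-at-0, N4 stuck-at-0}.
Test 2 (in0=0, in1=1, in2=0): fault-free N1=0, N2=1, N3=1, N4=1 → 1; observed 1. Eliminates N4 stuck-at-0.
Only N1 stuck-at-0 is consistent with every test.

N1 stuck-at-0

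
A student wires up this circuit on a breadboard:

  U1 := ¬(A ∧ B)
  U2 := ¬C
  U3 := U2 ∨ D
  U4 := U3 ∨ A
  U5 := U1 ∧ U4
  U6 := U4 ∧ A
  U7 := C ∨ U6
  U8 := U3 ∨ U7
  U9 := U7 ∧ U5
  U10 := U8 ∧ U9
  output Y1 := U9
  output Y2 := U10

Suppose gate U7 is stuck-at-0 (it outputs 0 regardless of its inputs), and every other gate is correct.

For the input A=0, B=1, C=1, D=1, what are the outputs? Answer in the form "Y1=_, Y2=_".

Y1=0, Y2=0

Propagate with U7 forced: U1=1, U2=0, U3=1, U4=1, U5=1, U6=0, U7=0 [stuck-at-0], U8=1, U9=0, U10=0.
So the outputs are Y1=0, Y2=0. (Without the fault they would be Y1=1, Y2=1.)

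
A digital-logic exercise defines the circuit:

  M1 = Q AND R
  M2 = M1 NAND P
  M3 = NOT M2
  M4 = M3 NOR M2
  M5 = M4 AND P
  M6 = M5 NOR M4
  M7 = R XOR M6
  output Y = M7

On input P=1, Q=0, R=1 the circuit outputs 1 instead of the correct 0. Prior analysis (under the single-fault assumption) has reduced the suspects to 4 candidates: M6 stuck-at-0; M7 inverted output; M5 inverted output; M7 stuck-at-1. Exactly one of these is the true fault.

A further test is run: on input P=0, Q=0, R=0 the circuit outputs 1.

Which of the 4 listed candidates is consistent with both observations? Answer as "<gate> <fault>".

Evaluate each candidate on input P=0, Q=0, R=0:
  M6 stuck-at-0: M1=0, M2=1, M3=0, M4=0, M5=0, M6=0 [stuck-at-0], M7=0 → 0 — eliminated
  M7 inverted output: M1=0, M2=1, M3=0, M4=0, M5=0, M6=1, M7=0 [inverted output] → 0 — eliminated
  M5 inverted output: M1=0, M2=1, M3=0, M4=0, M5=1 [inverted output], M6=0, M7=0 → 0 — eliminated
  M7 stuck-at-1: M1=0, M2=1, M3=0, M4=0, M5=0, M6=1, M7=1 [stuck-at-1] → 1 — matches
Only M7 stuck-at-1 reproduces the observed 1.

M7 stuck-at-1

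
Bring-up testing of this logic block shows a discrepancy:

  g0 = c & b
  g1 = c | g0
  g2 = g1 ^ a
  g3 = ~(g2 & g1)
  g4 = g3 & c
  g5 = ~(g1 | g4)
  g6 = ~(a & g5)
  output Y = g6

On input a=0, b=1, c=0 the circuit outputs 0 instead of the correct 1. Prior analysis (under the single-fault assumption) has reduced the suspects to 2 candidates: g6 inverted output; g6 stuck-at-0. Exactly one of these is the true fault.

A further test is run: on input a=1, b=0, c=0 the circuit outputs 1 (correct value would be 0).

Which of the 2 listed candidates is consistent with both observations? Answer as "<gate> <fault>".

g6 inverted output

Evaluate each candidate on input a=1, b=0, c=0:
  g6 inverted output: g0=0, g1=0, g2=1, g3=1, g4=0, g5=1, g6=1 [inverted output] → 1 — matches
  g6 stuck-at-0: g0=0, g1=0, g2=1, g3=1, g4=0, g5=1, g6=0 [stuck-at-0] → 0 — eliminated
Only g6 inverted output reproduces the observed 1.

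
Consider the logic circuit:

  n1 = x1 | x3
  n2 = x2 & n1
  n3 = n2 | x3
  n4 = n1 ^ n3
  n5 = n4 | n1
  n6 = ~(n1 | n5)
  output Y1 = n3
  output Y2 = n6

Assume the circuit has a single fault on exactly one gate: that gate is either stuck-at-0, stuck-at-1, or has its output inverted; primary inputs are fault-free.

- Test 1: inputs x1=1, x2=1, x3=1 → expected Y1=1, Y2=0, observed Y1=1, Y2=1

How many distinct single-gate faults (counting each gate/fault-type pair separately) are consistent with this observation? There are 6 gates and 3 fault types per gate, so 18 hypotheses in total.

2

Fault-free: n1=1, n2=1, n3=1, n4=0, n5=1, n6=0 → Y1=1, Y2=0. Observed Y1=1, Y2=1.
  n1: none of the 3 fault types match ✗
  n2: none of the 3 fault types match ✗
  n3: none of the 3 fault types match ✗
  n4: none of the 3 fault types match ✗
  n5: none of the 3 fault types match ✗
  n6: stuck-at-1, inverted output ✓; others ✗
Consistent faults: {n6 stuck-at-1, n6 inverted output} — 2 in all.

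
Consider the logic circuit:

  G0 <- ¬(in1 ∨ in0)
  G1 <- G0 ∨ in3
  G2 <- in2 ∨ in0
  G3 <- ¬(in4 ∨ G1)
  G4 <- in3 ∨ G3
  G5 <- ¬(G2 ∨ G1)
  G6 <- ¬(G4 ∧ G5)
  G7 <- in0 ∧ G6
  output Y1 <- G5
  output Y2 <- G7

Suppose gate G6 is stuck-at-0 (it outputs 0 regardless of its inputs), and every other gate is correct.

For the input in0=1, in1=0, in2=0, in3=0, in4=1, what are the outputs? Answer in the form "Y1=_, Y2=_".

Propagate with G6 forced: G0=0, G1=0, G2=1, G3=0, G4=0, G5=0, G6=0 [stuck-at-0], G7=0.
So the outputs are Y1=0, Y2=0. (Without the fault they would be Y1=0, Y2=1.)

Y1=0, Y2=0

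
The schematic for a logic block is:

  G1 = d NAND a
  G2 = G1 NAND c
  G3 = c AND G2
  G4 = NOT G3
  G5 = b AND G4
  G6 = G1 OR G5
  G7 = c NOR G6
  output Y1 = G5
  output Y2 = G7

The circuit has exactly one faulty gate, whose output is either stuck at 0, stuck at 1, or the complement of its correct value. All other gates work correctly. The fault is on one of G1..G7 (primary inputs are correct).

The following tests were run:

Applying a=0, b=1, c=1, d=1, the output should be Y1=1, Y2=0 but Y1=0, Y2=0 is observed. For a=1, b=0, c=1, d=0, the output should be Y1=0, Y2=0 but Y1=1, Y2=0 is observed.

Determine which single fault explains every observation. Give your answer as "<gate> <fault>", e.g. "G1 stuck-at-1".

Fault-free values for test 1 (a=0, b=1, c=1, d=1): G1=1, G2=0, G3=0, G4=1, G5=1, G6=1, G7=0, giving Y1=1, Y2=0. Observed Y1=0, Y2=0.
Test 1: faults giving observed Y1=0, Y2=0 are {G1 stuck-at-0, G1 inverted output, G2 stuck-at-1, G2 inverted output, G3 stuck-at-1, G3 inverted output, G4 stuck-at-0, G4 inverted output, G5 stuck-at-0, G5 inverted output}.
Test 2 (a=1, b=0, c=1, d=0): fault-free G1=1, G2=0, G3=0, G4=1, G5=0, G6=1, G7=0 → Y1=0, Y2=0; observed Y1=1, Y2=0. Eliminates G1 stuck-at-0, G1 inverted output, G2 stuck-at-1, G2 inverted output, G3 stuck-at-1, G3 inverted output, G4 stuck-at-0, G4 inverted output, G5 stuck-at-0.
Only G5 inverted output is consistent with every test.

G5 inverted output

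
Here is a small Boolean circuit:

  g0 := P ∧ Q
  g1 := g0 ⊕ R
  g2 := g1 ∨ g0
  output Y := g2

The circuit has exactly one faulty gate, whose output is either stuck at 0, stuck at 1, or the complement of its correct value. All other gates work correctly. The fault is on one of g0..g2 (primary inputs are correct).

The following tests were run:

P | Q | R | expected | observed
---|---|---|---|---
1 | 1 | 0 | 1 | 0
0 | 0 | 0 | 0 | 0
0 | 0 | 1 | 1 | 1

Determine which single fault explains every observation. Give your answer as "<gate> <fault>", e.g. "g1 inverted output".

Fault-free values for test 1 (P=1, Q=1, R=0): g0=1, g1=1, g2=1, giving Y=1. Observed 0.
Test 1: faults giving observed 0 are {g0 stuck-at-0, g0 inverted output, g2 stuck-at-0, g2 inverted output}.
Test 2 (P=0, Q=0, R=0): fault-free g0=0, g1=0, g2=0 → 0; observed 0. Eliminates g0 inverted output, g2 inverted output.
Test 3 (P=0, Q=0, R=1): fault-free g0=0, g1=1, g2=1 → 1; observed 1. Eliminates g2 stuck-at-0.
Only g0 stuck-at-0 is consistent with every test.

g0 stuck-at-0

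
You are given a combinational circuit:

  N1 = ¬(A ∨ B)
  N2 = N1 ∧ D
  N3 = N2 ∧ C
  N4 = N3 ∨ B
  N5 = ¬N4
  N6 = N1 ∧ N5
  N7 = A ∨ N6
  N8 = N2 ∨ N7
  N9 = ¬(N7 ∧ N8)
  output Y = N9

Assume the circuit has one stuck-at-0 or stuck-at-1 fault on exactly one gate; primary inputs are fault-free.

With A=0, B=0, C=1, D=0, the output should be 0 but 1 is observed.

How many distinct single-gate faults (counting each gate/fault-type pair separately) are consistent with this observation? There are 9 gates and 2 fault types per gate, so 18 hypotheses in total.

Fault-free: N1=1, N2=0, N3=0, N4=0, N5=1, N6=1, N7=1, N8=1, N9=0 → 0. Observed 1.
  N1: stuck-at-0 ✓; others ✗
  N2: stuck-at-1 ✓; others ✗
  N3: stuck-at-1 ✓; others ✗
  N4: stuck-at-1 ✓; others ✗
  N5: stuck-at-0 ✓; others ✗
  N6: stuck-at-0 ✓; others ✗
  N7: stuck-at-0 ✓; others ✗
  N8: stuck-at-0 ✓; others ✗
  N9: stuck-at-1 ✓; others ✗
Consistent faults: {N1 stuck-at-0, N2 stuck-at-1, N3 stuck-at-1, N4 stuck-at-1, N5 stuck-at-0, N6 stuck-at-0, N7 stuck-at-0, N8 stuck-at-0, N9 stuck-at-1} — 9 in all.

9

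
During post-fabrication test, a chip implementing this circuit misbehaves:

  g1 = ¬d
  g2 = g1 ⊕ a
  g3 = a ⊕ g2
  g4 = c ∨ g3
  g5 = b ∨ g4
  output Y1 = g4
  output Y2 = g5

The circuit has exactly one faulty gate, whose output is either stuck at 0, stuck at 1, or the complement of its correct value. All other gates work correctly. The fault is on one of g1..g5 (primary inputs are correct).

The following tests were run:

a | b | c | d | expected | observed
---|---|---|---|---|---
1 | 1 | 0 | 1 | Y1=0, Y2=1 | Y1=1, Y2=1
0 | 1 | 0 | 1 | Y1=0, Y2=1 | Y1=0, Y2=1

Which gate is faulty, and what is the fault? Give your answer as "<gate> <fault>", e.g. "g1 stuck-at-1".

g2 stuck-at-0

Fault-free values for test 1 (a=1, b=1, c=0, d=1): g1=0, g2=1, g3=0, g4=0, g5=1, giving Y1=0, Y2=1. Observed Y1=1, Y2=1.
Test 1: faults giving observed Y1=1, Y2=1 are {g1 stuck-at-1, g1 inverted output, g2 stuck-at-0, g2 inverted output, g3 stuck-at-1, g3 inverted output, g4 stuck-at-1, g4 inverted output}.
Test 2 (a=0, b=1, c=0, d=1): fault-free g1=0, g2=0, g3=0, g4=0, g5=1 → Y1=0, Y2=1; observed Y1=0, Y2=1. Eliminates g1 stuck-at-1, g1 inverted output, g2 inverted output, g3 stuck-at-1, g3 inverted output, g4 stuck-at-1, g4 inverted output.
Only g2 stuck-at-0 is consistent with every test.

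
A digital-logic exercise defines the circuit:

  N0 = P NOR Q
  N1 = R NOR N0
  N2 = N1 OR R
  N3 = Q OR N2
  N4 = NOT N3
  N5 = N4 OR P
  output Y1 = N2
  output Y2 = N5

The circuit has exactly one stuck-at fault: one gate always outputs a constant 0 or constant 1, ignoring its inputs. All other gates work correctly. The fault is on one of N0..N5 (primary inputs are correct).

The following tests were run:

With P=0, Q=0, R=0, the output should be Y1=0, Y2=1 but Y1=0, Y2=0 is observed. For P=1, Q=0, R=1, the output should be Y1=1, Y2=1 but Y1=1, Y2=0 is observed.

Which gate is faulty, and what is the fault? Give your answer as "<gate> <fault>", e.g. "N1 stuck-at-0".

Fault-free values for test 1 (P=0, Q=0, R=0): N0=1, N1=0, N2=0, N3=0, N4=1, N5=1, giving Y1=0, Y2=1. Observed Y1=0, Y2=0.
Test 1: faults giving observed Y1=0, Y2=0 are {N3 stuck-at-1, N4 stuck-at-0, N5 stuck-at-0}.
Test 2 (P=1, Q=0, R=1): fault-free N0=0, N1=0, N2=1, N3=1, N4=0, N5=1 → Y1=1, Y2=1; observed Y1=1, Y2=0. Eliminates N3 stuck-at-1, N4 stuck-at-0.
Only N5 stuck-at-0 is consistent with every test.

N5 stuck-at-0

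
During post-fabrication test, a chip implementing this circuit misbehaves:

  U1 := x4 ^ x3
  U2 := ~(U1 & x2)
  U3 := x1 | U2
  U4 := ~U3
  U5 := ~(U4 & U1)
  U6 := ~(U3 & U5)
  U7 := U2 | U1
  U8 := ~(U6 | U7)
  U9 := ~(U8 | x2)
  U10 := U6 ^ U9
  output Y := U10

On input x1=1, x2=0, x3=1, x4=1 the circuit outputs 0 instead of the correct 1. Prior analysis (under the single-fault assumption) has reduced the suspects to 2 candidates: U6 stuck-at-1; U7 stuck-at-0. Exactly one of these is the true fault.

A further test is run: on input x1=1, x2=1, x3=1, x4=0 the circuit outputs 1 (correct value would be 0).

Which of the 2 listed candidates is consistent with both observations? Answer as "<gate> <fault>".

U6 stuck-at-1

Evaluate each candidate on input x1=1, x2=1, x3=1, x4=0:
  U6 stuck-at-1: U1=1, U2=0, U3=1, U4=0, U5=1, U6=1 [stuck-at-1], U7=1, U8=0, U9=0, U10=1 → 1 — matches
  U7 stuck-at-0: U1=1, U2=0, U3=1, U4=0, U5=1, U6=0, U7=0 [stuck-at-0], U8=1, U9=0, U10=0 → 0 — eliminated
Only U6 stuck-at-1 reproduces the observed 1.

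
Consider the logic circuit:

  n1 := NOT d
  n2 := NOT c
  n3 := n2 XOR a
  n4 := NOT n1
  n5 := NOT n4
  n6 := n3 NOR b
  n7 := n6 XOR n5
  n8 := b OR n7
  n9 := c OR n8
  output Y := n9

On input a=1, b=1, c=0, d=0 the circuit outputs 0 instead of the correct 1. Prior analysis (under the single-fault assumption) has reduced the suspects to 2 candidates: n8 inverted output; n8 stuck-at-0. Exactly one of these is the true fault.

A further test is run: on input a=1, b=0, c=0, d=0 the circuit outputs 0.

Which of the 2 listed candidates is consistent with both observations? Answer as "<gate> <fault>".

Evaluate each candidate on input a=1, b=0, c=0, d=0:
  n8 inverted output: n1=1, n2=1, n3=0, n4=0, n5=1, n6=1, n7=0, n8=1 [inverted output], n9=1 → 1 — eliminated
  n8 stuck-at-0: n1=1, n2=1, n3=0, n4=0, n5=1, n6=1, n7=0, n8=0 [stuck-at-0], n9=0 → 0 — matches
Only n8 stuck-at-0 reproduces the observed 0.

n8 stuck-at-0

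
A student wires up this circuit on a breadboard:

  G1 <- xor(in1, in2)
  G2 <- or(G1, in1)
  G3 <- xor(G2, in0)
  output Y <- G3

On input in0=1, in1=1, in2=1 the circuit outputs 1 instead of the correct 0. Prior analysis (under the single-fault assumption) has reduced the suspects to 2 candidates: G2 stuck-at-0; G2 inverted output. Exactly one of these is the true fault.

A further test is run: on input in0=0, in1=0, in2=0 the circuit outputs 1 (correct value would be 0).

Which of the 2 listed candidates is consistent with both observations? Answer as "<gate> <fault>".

G2 inverted output

Evaluate each candidate on input in0=0, in1=0, in2=0:
  G2 stuck-at-0: G1=0, G2=0 [stuck-at-0], G3=0 → 0 — eliminated
  G2 inverted output: G1=0, G2=1 [inverted output], G3=1 → 1 — matches
Only G2 inverted output reproduces the observed 1.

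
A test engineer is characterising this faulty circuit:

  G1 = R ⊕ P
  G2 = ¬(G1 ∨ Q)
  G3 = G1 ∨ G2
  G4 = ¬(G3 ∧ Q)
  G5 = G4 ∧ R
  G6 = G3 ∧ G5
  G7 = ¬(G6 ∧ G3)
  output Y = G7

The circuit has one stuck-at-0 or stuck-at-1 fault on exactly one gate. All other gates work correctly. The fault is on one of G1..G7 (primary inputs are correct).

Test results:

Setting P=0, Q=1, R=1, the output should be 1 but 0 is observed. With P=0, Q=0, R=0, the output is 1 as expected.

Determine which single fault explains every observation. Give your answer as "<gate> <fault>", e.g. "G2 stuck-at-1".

Fault-free values for test 1 (P=0, Q=1, R=1): G1=1, G2=0, G3=1, G4=0, G5=0, G6=0, G7=1, giving Y=1. Observed 0.
Test 1: faults giving observed 0 are {G4 stuck-at-1, G5 stuck-at-1, G6 stuck-at-1, G7 stuck-at-0}.
Test 2 (P=0, Q=0, R=0): fault-free G1=0, G2=1, G3=1, G4=1, G5=0, G6=0, G7=1 → 1; observed 1. Eliminates G5 stuck-at-1, G6 stuck-at-1, G7 stuck-at-0.
Only G4 stuck-at-1 is consistent with every test.

G4 stuck-at-1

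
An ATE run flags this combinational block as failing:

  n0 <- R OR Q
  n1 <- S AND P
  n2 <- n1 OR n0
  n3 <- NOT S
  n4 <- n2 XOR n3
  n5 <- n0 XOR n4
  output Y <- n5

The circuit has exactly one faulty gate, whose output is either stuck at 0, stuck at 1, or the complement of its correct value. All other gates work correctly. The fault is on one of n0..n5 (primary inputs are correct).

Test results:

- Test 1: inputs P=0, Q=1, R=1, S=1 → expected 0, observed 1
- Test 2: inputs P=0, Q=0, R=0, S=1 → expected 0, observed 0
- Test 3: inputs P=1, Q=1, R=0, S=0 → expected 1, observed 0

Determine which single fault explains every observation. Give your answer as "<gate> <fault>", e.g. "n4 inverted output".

Fault-free values for test 1 (P=0, Q=1, R=1, S=1): n0=1, n1=0, n2=1, n3=0, n4=1, n5=0, giving Y=0. Observed 1.
Test 1: faults giving observed 1 are {n2 stuck-at-0, n2 inverted output, n3 stuck-at-1, n3 inverted output, n4 stuck-at-0, n4 inverted output, n5 stuck-at-1, n5 inverted output}.
Test 2 (P=0, Q=0, R=0, S=1): fault-free n0=0, n1=0, n2=0, n3=0, n4=0, n5=0 → 0; observed 0. Eliminates n2 inverted output, n3 stuck-at-1, n3 inverted output, n4 inverted output, n5 stuck-at-1, n5 inverted output.
Test 3 (P=1, Q=1, R=0, S=0): fault-free n0=1, n1=0, n2=1, n3=1, n4=0, n5=1 → 1; observed 0. Eliminates n4 stuck-at-0.
Only n2 stuck-at-0 is consistent with every test.

n2 stuck-at-0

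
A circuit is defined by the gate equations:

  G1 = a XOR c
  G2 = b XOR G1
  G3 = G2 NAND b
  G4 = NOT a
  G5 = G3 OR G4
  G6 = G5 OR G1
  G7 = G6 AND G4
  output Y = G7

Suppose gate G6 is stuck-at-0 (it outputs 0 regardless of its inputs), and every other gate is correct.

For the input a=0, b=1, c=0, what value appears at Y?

Propagate with G6 forced: G1=0, G2=1, G3=0, G4=1, G5=1, G6=0 [stuck-at-0], G7=0.
So Y = 0. (Without the fault it would be 1.)

0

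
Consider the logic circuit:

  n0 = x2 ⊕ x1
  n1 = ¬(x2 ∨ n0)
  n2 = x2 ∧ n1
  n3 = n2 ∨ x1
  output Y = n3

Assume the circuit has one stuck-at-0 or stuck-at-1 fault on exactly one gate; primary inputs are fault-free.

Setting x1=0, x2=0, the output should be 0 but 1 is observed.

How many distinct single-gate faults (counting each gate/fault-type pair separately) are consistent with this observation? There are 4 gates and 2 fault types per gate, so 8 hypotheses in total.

2

Fault-free: n0=0, n1=1, n2=0, n3=0 → 0. Observed 1.
  n0 stuck-at-0: output 0 ✗
  n0 stuck-at-1: output 0 ✗
  n1 stuck-at-0: output 0 ✗
  n1 stuck-at-1: output 0 ✗
  n2 stuck-at-0: output 0 ✗
  n2 stuck-at-1: output 1 ✓
  n3 stuck-at-0: output 0 ✗
  n3 stuck-at-1: output 1 ✓
Consistent faults: {n2 stuck-at-1, n3 stuck-at-1} — 2 in all.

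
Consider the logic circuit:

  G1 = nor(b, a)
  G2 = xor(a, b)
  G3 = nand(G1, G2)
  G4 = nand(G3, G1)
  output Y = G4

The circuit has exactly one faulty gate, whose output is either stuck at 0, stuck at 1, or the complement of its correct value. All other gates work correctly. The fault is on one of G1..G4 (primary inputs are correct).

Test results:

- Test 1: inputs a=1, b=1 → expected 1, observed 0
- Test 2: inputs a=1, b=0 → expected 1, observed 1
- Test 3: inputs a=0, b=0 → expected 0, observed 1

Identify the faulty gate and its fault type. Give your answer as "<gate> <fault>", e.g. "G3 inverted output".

Fault-free values for test 1 (a=1, b=1): G1=0, G2=0, G3=1, G4=1, giving Y=1. Observed 0.
Test 1: faults giving observed 0 are {G1 stuck-at-1, G1 inverted output, G4 stuck-at-0, G4 inverted output}.
Test 2 (a=1, b=0): fault-free G1=0, G2=1, G3=1, G4=1 → 1; observed 1. Eliminates G4 stuck-at-0, G4 inverted output.
Test 3 (a=0, b=0): fault-free G1=1, G2=0, G3=1, G4=0 → 0; observed 1. Eliminates G1 stuck-at-1.
Only G1 inverted output is consistent with every test.

G1 inverted output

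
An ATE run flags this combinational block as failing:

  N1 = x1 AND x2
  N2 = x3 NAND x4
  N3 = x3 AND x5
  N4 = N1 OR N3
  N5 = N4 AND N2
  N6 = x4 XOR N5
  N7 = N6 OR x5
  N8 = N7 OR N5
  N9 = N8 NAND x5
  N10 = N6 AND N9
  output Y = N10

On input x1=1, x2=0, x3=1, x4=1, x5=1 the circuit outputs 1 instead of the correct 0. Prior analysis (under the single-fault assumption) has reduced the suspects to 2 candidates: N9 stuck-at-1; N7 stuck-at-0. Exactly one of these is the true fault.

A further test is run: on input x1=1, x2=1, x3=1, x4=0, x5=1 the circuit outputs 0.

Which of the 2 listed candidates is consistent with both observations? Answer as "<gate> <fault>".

Evaluate each candidate on input x1=1, x2=1, x3=1, x4=0, x5=1:
  N9 stuck-at-1: N1=1, N2=1, N3=1, N4=1, N5=1, N6=1, N7=1, N8=1, N9=1 [stuck-at-1], N10=1 → 1 — eliminated
  N7 stuck-at-0: N1=1, N2=1, N3=1, N4=1, N5=1, N6=1, N7=0 [stuck-at-0], N8=1, N9=0, N10=0 → 0 — matches
Only N7 stuck-at-0 reproduces the observed 0.

N7 stuck-at-0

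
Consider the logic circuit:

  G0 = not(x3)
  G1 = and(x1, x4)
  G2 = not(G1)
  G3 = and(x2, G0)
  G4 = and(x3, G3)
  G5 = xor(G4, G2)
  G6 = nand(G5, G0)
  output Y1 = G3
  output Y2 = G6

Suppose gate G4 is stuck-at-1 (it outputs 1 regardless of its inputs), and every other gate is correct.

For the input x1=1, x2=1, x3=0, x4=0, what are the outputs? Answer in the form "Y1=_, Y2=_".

Propagate with G4 forced: G0=1, G1=0, G2=1, G3=1, G4=1 [stuck-at-1], G5=0, G6=1.
So the outputs are Y1=1, Y2=1. (Without the fault they would be Y1=1, Y2=0.)

Y1=1, Y2=1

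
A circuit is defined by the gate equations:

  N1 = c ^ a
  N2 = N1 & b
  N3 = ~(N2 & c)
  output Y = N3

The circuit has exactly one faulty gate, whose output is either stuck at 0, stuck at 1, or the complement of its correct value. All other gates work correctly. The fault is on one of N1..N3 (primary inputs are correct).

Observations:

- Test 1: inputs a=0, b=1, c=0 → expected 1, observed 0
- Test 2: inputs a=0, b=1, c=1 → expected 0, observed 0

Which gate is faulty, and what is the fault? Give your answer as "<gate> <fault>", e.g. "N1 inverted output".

N3 stuck-at-0

Fault-free values for test 1 (a=0, b=1, c=0): N1=0, N2=0, N3=1, giving Y=1. Observed 0.
Test 1: faults giving observed 0 are {N3 stuck-at-0, N3 inverted output}.
Test 2 (a=0, b=1, c=1): fault-free N1=1, N2=1, N3=0 → 0; observed 0. Eliminates N3 inverted output.
Only N3 stuck-at-0 is consistent with every test.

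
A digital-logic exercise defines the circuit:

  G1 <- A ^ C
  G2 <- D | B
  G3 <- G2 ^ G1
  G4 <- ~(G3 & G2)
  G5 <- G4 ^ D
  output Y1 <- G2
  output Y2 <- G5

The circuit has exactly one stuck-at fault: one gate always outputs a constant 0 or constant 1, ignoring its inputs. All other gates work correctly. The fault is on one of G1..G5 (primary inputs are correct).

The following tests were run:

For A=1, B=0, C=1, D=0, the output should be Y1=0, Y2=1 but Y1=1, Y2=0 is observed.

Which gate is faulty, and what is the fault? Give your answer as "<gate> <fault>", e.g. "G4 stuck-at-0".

G2 stuck-at-1

Fault-free values for test 1 (A=1, B=0, C=1, D=0): G1=0, G2=0, G3=0, G4=1, G5=1, giving Y1=0, Y2=1. Observed Y1=1, Y2=0.
Test 1: faults giving observed Y1=1, Y2=0 are {G2 stuck-at-1}.
Only G2 stuck-at-1 is consistent with every test.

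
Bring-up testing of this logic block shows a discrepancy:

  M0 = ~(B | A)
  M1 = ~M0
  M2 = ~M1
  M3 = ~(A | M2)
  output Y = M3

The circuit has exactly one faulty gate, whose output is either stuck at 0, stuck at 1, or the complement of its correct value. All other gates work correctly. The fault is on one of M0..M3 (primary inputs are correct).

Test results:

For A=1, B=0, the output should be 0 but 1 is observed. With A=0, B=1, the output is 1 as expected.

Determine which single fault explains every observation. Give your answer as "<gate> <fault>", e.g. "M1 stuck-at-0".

M3 stuck-at-1

Fault-free values for test 1 (A=1, B=0): M0=0, M1=1, M2=0, M3=0, giving Y=0. Observed 1.
Test 1: faults giving observed 1 are {M3 stuck-at-1, M3 inverted output}.
Test 2 (A=0, B=1): fault-free M0=0, M1=1, M2=0, M3=1 → 1; observed 1. Eliminates M3 inverted output.
Only M3 stuck-at-1 is consistent with every test.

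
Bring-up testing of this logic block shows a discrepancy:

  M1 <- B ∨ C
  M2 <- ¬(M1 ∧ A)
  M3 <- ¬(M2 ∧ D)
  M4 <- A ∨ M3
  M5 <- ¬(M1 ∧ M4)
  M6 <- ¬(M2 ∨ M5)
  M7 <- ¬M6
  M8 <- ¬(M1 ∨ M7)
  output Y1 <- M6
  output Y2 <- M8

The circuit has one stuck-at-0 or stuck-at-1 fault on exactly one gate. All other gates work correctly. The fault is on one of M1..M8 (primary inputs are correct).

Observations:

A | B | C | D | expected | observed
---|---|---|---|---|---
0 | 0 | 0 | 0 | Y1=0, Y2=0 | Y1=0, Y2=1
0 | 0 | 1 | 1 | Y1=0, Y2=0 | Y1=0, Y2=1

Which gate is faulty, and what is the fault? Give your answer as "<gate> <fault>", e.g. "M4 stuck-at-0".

M8 stuck-at-1

Fault-free values for test 1 (A=0, B=0, C=0, D=0): M1=0, M2=1, M3=1, M4=1, M5=1, M6=0, M7=1, M8=0, giving Y1=0, Y2=0. Observed Y1=0, Y2=1.
Test 1: faults giving observed Y1=0, Y2=1 are {M7 stuck-at-0, M8 stuck-at-1}.
Test 2 (A=0, B=0, C=1, D=1): fault-free M1=1, M2=1, M3=0, M4=0, M5=1, M6=0, M7=1, M8=0 → Y1=0, Y2=0; observed Y1=0, Y2=1. Eliminates M7 stuck-at-0.
Only M8 stuck-at-1 is consistent with every test.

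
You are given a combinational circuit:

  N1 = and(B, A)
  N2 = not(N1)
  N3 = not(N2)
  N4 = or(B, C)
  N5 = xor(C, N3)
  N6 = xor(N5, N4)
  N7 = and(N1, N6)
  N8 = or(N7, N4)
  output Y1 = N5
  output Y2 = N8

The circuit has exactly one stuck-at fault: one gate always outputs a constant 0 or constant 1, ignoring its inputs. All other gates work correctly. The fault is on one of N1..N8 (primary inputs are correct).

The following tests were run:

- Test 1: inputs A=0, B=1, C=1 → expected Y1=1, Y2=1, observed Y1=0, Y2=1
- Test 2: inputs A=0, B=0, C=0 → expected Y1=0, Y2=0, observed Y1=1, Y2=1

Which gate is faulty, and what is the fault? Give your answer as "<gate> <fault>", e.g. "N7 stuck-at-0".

N1 stuck-at-1

Fault-free values for test 1 (A=0, B=1, C=1): N1=0, N2=1, N3=0, N4=1, N5=1, N6=0, N7=0, N8=1, giving Y1=1, Y2=1. Observed Y1=0, Y2=1.
Test 1: faults giving observed Y1=0, Y2=1 are {N1 stuck-at-1, N2 stuck-at-0, N3 stuck-at-1, N5 stuck-at-0}.
Test 2 (A=0, B=0, C=0): fault-free N1=0, N2=1, N3=0, N4=0, N5=0, N6=0, N7=0, N8=0 → Y1=0, Y2=0; observed Y1=1, Y2=1. Eliminates N2 stuck-at-0, N3 stuck-at-1, N5 stuck-at-0.
Only N1 stuck-at-1 is consistent with every test.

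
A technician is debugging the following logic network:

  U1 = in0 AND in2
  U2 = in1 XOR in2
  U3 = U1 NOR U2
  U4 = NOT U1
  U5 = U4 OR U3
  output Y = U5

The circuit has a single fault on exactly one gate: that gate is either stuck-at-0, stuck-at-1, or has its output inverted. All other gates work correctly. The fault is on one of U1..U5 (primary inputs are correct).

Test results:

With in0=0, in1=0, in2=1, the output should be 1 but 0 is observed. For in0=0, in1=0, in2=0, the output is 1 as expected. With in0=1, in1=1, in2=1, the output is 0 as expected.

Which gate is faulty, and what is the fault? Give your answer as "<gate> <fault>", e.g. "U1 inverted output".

Fault-free values for test 1 (in0=0, in1=0, in2=1): U1=0, U2=1, U3=0, U4=1, U5=1, giving Y=1. Observed 0.
Test 1: faults giving observed 0 are {U1 stuck-at-1, U1 inverted output, U4 stuck-at-0, U4 inverted output, U5 stuck-at-0, U5 inverted output}.
Test 2 (in0=0, in1=0, in2=0): fault-free U1=0, U2=0, U3=1, U4=1, U5=1 → 1; observed 1. Eliminates U1 stuck-at-1, U1 inverted output, U5 stuck-at-0, U5 inverted output.
Test 3 (in0=1, in1=1, in2=1): fault-free U1=1, U2=0, U3=0, U4=0, U5=0 → 0; observed 0. Eliminates U4 inverted output.
Only U4 stuck-at-0 is consistent with every test.

U4 stuck-at-0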